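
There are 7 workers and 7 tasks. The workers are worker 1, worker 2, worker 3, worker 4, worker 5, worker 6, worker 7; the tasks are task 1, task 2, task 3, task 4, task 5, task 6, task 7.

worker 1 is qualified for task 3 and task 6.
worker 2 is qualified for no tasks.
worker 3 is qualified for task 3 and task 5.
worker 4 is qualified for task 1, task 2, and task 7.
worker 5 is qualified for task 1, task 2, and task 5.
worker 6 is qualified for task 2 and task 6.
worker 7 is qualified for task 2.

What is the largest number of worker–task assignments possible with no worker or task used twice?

A valid assignment of size 6: worker 1–task 3, worker 3–task 5, worker 4–task 7, worker 5–task 1, worker 6–task 6, worker 7–task 2.
The set {worker 2} has only 0 neighbours (∅), so by Hall's theorem at most 6 of the 7 workers can be matched.

6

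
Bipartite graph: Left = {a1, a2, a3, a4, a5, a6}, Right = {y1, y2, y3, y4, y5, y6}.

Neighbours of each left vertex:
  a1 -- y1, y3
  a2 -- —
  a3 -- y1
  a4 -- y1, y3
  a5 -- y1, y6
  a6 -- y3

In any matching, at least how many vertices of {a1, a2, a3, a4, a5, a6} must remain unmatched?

3

For example, pair a1→y3, a3→y1, a5→y6.
The set {a1, a2, a3, a4, a6} has only 2 neighbours ({y1, y3}), so by Hall's theorem at most 3 of the 6 left vertices can be matched.
That matches 3 of the 6, leaving 3 unmatched; no matching can do better.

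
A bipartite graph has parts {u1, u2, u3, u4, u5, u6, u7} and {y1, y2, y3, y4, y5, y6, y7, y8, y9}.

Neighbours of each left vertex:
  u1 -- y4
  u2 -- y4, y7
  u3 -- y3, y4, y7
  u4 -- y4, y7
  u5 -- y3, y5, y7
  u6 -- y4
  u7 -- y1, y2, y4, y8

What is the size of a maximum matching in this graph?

For example, pair u1–y4, u2–y7, u3–y3, u5–y5, u7–y1.
The set {u1, u2, u4, u6} has only 2 neighbours ({y4, y7}), so by Hall's theorem at most 5 of the 7 left vertices can be matched.

5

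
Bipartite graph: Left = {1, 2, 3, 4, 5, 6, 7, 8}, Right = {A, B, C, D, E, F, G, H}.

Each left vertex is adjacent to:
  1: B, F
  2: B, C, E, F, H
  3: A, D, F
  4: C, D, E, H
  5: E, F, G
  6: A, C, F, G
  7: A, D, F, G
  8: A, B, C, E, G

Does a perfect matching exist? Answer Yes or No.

For example, pair 1→B, 2→H, 3→A, 4→C, 5→E, 6→F, 7→D, 8→G.
All 8 left vertices are covered.

Yes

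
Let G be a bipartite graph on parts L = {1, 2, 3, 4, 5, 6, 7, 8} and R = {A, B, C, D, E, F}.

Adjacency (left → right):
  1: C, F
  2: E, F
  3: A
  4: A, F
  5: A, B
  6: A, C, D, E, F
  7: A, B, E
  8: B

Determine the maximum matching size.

6

A valid assignment of size 6: 1-C, 2-E, 3-A, 4-F, 5-B, 6-D.
The set {2, 3, 4, 5, 7, 8} has only 4 neighbours ({A, B, E, F}), so by Hall's theorem at most 6 of the 8 left vertices can be matched.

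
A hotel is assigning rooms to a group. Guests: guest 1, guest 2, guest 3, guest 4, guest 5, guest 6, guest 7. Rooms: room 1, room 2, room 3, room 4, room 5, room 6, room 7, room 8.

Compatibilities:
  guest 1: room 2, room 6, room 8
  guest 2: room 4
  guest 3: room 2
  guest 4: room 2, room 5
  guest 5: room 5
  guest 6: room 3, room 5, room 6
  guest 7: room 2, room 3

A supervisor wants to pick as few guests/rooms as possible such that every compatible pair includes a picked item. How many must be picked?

6

{guest 1, guest 2, guest 6, guest 7, room 2, room 5} is a vertex cover of size 6: every edge has an endpoint in this set.
No smaller cover exists because guest 1–room 8, guest 2–room 4, guest 3–room 2, guest 4–room 5, guest 6–room 6, guest 7–room 3 is a matching of size 6, and a cover must include an endpoint of each of these disjoint edges (König's theorem).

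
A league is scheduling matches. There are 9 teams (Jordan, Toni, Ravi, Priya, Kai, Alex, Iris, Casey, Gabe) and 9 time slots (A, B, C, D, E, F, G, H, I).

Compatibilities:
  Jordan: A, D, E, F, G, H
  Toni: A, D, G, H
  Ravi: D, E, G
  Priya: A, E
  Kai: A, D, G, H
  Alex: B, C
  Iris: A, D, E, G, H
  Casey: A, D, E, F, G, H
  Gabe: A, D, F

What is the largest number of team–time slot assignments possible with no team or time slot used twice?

7

A valid assignment of size 7: Jordan-F, Toni-H, Ravi-E, Priya-A, Kai-D, Alex-B, Iris-G.
The set {Jordan, Toni, Ravi, Priya, Kai, Iris, Casey, Gabe} has only 6 neighbours ({A, D, E, F, G, H}), so by Hall's theorem at most 7 of the 9 teams can be matched.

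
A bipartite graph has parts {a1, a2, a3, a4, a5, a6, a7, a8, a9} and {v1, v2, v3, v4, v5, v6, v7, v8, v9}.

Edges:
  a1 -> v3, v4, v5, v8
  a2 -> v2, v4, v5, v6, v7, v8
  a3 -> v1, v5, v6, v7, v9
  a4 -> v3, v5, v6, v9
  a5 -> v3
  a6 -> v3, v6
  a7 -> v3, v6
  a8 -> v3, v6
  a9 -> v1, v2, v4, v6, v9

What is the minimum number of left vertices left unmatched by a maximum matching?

One maximum matching: a1-v4, a2-v8, a3-v1, a4-v9, a5-v3, a6-v6, a9-v2.
The set {a5, a6, a7, a8} has only 2 neighbours ({v3, v6}), so by Hall's theorem at most 7 of the 9 left vertices can be matched.
That matches 7 of the 9, leaving 2 unmatched; no matching can do better.

2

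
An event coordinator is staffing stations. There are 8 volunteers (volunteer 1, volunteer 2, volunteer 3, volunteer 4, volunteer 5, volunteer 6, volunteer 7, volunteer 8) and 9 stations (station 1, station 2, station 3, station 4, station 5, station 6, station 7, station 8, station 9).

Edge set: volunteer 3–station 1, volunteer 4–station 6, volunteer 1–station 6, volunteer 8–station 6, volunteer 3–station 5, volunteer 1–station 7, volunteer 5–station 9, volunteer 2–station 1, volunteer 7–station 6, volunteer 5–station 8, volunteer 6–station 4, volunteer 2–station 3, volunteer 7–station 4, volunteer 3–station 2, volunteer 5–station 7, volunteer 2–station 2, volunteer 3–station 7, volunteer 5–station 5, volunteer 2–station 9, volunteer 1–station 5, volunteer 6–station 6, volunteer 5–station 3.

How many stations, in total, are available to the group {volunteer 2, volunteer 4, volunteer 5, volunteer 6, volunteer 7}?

9

The union of neighbours of {volunteer 2, volunteer 4, volunteer 5, volunteer 6, volunteer 7} is {station 1, station 2, station 3, station 4, station 5, station 6, station 7, station 8, station 9}, which has 9 elements.
Since |N(S)| = 9 ≥ |S| = 5, Hall's condition holds for this subset.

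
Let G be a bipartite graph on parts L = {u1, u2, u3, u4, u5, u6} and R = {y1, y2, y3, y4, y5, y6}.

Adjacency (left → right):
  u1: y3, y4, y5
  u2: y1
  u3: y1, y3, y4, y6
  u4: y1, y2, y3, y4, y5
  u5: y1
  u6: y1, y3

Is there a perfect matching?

No

The set {u2, u5} has only 1 neighbour ({y1}), so by Hall's theorem at most 5 of the 6 left vertices can be matched.
Hence no matching covers every left vertex.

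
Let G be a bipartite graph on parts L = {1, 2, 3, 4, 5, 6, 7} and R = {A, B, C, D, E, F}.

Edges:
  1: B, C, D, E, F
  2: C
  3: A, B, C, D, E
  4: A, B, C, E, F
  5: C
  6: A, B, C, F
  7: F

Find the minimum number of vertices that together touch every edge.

{1, 3, 4, 6, 7, C} is a vertex cover of size 6: every edge has an endpoint in this set.
No smaller cover exists because 1–D, 2–C, 3–E, 4–A, 6–B, 7–F is a matching of size 6, and a cover must include an endpoint of each of these disjoint edges (König's theorem).

6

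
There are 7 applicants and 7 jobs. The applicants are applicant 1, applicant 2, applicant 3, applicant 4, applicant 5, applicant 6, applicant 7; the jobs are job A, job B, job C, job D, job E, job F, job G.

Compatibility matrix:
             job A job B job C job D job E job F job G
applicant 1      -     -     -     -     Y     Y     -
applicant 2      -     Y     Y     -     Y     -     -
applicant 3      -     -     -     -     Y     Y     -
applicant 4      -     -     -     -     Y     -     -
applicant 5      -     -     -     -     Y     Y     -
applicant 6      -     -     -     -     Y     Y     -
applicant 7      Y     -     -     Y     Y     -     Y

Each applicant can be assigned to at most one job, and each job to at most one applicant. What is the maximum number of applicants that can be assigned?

A valid assignment of size 4: applicant 1→job E, applicant 2→job B, applicant 3→job F, applicant 7→job A.
The set {applicant 1, applicant 3, applicant 4, applicant 5, applicant 6} has only 2 neighbours ({job E, job F}), so by Hall's theorem at most 4 of the 7 applicants can be matched.

4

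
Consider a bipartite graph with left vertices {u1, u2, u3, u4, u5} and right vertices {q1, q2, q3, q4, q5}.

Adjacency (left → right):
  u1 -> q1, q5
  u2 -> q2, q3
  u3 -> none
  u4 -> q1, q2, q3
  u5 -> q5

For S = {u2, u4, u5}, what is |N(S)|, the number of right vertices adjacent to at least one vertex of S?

The union of neighbours of {u2, u4, u5} is {q1, q2, q3, q5}, which has 4 elements.
Since |N(S)| = 4 ≥ |S| = 3, Hall's condition holds for this subset.

4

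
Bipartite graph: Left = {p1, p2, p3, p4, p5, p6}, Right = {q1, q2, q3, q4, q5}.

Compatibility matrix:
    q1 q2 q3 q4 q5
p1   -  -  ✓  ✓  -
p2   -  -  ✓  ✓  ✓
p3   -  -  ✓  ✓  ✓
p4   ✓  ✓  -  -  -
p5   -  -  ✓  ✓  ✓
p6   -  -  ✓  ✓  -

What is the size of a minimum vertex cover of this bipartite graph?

The 4 edges p1–q3, p2–q5, p3–q4, p4–q2 form a matching, so any vertex cover needs at least 4 vertices (one per matched edge).
Conversely {p4, q3, q4, q5} meets every edge and has exactly 4 vertices, so 4 is optimal.

4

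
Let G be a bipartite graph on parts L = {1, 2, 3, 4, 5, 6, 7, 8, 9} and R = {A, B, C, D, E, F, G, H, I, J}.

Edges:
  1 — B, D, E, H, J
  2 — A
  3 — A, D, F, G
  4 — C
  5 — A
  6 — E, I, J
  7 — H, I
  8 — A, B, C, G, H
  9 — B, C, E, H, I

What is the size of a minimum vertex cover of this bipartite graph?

{1, 3, 4, 6, 7, 8, 9, A} is a vertex cover of size 8: every edge has an endpoint in this set.
No smaller cover exists because 1–H, 2–A, 3–F, 4–C, 6–J, 7–I, 8–G, 9–E is a matching of size 8, and a cover must include an endpoint of each of these disjoint edges (König's theorem).

8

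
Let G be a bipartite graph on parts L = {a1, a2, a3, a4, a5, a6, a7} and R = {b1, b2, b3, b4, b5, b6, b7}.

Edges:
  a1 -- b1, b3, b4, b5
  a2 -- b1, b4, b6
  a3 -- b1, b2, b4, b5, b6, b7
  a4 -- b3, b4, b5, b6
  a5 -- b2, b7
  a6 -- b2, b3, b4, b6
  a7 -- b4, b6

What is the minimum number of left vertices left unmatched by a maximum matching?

0

A valid assignment of size 7: a1-b5, a2-b1, a3-b7, a4-b3, a5-b2, a6-b4, a7-b6.
This saturates every left vertex, so 7 is the maximum.
That matches 7 of the 7, leaving 0 unmatched; no matching can do better.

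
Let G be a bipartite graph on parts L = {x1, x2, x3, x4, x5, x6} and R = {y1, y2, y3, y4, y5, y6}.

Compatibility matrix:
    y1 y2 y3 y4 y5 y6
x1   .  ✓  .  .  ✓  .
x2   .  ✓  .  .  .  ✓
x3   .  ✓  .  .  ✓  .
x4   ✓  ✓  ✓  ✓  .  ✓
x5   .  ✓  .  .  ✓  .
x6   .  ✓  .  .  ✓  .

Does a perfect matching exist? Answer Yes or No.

No

The set {x1, x3, x5, x6} has only 2 neighbours ({y2, y5}), so by Hall's theorem at most 4 of the 6 left vertices can be matched.
Hence no matching covers every left vertex.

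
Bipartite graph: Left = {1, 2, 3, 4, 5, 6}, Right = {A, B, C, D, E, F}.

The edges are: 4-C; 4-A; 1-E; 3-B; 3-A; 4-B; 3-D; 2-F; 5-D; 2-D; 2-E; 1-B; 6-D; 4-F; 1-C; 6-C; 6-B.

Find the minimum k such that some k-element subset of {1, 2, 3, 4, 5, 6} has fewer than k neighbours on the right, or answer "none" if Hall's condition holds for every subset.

none

A matching saturating every left vertex exists, for instance 1→C, 2→E, 3→A, 4→F, 5→D, 6→B.
By Hall's marriage theorem, this means |N(S)| ≥ |S| for every subset S, so no violating subset exists.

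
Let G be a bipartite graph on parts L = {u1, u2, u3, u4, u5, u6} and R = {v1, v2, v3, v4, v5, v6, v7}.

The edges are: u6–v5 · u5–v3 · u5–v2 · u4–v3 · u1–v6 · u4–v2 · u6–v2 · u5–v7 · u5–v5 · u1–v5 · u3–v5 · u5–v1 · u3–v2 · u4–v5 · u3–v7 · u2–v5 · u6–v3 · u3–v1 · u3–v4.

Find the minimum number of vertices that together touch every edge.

6

{u1, u2, u3, u4, u5, u6} is a vertex cover of size 6: every edge has an endpoint in this set.
No smaller cover exists because u1–v6, u2–v5, u3–v4, u4–v3, u5–v1, u6–v2 is a matching of size 6, and a cover must include an endpoint of each of these disjoint edges (König's theorem).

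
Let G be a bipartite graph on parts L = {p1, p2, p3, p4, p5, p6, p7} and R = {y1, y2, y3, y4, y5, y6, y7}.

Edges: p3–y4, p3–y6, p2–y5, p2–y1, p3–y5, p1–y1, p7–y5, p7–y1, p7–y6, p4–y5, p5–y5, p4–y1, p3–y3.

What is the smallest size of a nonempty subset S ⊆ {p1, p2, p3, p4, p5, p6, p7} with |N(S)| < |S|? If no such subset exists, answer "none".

Take S = {p6}. Its neighbourhood is {}, so |N(S)| = 0 < |S| = 1.

1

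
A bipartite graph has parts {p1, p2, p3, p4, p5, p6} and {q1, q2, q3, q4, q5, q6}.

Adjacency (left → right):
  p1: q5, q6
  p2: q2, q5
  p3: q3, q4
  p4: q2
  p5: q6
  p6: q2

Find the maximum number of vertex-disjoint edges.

4

One maximum matching: p1-q6, p2-q5, p3-q4, p4-q2.
The set {p1, p2, p4, p5, p6} has only 3 neighbours ({q2, q5, q6}), so by Hall's theorem at most 4 of the 6 left vertices can be matched.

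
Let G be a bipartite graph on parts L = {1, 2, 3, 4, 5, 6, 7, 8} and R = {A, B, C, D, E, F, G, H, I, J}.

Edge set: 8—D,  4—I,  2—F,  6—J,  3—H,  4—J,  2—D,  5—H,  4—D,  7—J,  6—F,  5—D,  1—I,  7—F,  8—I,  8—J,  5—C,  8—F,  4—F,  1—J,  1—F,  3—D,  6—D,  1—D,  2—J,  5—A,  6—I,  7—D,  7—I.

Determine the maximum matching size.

A valid assignment of size 6: 1–I, 2–F, 3–H, 4–D, 5–C, 6–J.
The set {1, 2, 4, 6, 7, 8} has only 4 neighbours ({D, F, I, J}), so by Hall's theorem at most 6 of the 8 left vertices can be matched.

6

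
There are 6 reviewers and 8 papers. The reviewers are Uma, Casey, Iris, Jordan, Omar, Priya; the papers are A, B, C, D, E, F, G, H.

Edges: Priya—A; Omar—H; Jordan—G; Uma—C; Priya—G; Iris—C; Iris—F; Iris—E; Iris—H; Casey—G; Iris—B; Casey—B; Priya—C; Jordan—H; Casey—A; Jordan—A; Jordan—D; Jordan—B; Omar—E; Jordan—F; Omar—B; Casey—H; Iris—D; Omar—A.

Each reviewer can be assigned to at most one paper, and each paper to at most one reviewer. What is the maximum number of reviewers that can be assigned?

6

For example, pair Uma-C, Casey-B, Iris-H, Jordan-A, Omar-E, Priya-G.
All 6 reviewers are matched, so no larger matching exists.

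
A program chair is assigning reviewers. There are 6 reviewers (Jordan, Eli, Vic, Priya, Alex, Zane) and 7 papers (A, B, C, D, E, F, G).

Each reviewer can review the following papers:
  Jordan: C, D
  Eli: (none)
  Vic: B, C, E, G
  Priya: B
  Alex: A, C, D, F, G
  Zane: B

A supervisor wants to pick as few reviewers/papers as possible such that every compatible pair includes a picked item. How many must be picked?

4

The 4 edges Jordan–C, Vic–E, Priya–B, Alex–G form a matching, so any vertex cover needs at least 4 vertices (one per matched edge).
Conversely {Jordan, Vic, Alex, B} meets every edge and has exactly 4 vertices, so 4 is optimal.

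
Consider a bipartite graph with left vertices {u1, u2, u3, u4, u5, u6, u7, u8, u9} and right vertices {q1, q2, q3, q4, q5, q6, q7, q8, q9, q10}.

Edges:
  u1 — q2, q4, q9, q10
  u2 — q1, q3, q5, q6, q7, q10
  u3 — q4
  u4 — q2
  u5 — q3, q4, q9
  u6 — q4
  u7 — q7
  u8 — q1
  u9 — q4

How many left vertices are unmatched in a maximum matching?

2

A valid assignment of size 7: u1-q10, u2-q6, u3-q4, u4-q2, u5-q9, u7-q7, u8-q1.
The set {u3, u6, u9} has only 1 neighbour ({q4}), so by Hall's theorem at most 7 of the 9 left vertices can be matched.
That matches 7 of the 9, leaving 2 unmatched; no matching can do better.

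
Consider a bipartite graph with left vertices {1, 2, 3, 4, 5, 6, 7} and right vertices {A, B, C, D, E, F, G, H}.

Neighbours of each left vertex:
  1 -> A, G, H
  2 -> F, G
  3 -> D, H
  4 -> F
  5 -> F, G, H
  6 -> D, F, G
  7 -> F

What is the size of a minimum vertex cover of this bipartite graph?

5

A maximum matching has 5 edges (e.g. 1–A, 2–G, 3–D, 4–F, 5–H).
By König's theorem the minimum vertex cover has the same size. One such cover is {1, D, F, G, H}.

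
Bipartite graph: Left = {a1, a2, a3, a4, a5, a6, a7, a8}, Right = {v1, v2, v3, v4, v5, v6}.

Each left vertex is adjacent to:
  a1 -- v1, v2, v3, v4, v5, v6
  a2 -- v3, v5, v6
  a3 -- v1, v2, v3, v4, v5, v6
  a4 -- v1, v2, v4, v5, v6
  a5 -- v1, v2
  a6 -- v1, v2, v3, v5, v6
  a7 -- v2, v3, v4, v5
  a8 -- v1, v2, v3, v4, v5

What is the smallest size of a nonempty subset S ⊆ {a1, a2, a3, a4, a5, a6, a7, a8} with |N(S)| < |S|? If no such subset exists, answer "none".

7

Take S = {a1, a2, a3, a4, a5, a6, a7}. Its neighbourhood is {v1, v2, v3, v4, v5, v6}, so |N(S)| = 6 < |S| = 7.
Every subset of size less than 7 has at least as many neighbours as members, so 7 is the minimum.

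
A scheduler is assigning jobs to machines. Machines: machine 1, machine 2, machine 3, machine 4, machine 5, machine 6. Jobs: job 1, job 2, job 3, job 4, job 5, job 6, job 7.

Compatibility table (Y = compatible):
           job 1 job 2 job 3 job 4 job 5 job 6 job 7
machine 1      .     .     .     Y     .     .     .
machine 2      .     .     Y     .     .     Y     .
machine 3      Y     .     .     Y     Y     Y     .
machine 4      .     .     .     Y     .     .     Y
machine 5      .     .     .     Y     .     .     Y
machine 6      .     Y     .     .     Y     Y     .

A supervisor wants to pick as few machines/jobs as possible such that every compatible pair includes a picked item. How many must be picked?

A maximum matching has 5 edges (e.g. machine 1–job 4, machine 2–job 3, machine 3–job 6, machine 4–job 7, machine 6–job 2).
By König's theorem the minimum vertex cover has the same size. One such cover is {machine 2, machine 3, machine 6, job 4, job 7}.

5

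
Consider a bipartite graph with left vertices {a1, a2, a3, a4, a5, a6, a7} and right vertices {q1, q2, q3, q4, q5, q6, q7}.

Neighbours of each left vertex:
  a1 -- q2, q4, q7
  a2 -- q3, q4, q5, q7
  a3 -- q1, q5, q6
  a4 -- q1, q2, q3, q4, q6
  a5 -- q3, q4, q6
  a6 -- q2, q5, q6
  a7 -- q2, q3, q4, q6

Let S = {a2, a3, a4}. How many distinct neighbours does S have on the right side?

7

The union of neighbours of {a2, a3, a4} is {q1, q2, q3, q4, q5, q6, q7}, which has 7 elements.
Since |N(S)| = 7 ≥ |S| = 3, Hall's condition holds for this subset.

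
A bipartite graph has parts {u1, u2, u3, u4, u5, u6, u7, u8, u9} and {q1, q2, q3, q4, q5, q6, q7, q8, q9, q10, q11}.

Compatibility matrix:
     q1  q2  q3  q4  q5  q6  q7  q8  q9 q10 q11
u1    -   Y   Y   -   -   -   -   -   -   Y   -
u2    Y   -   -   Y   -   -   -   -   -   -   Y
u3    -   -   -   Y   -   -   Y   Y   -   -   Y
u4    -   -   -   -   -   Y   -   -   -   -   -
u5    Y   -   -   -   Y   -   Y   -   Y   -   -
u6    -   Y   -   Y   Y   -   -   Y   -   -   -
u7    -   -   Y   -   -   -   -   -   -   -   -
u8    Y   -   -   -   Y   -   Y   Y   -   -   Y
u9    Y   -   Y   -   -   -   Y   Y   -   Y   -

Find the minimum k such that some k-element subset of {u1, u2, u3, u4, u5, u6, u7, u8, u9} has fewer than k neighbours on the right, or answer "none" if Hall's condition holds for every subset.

none

A matching saturating every left vertex exists, for instance u1→q2, u2→q4, u3→q11, u4→q6, u5→q5, u6→q8, u7→q3, u8→q1, u9→q7.
By Hall's marriage theorem, this means |N(S)| ≥ |S| for every subset S, so no violating subset exists.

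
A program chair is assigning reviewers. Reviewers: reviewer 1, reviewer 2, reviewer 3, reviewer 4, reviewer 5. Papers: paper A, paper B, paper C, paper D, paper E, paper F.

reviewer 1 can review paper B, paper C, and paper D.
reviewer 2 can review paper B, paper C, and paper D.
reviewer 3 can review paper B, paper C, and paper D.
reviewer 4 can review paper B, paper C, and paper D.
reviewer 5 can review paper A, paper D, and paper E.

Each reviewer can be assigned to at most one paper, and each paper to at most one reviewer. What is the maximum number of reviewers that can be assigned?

One maximum matching: reviewer 1→paper C, reviewer 2→paper B, reviewer 3→paper D, reviewer 5→paper A.
The set {reviewer 1, reviewer 2, reviewer 3, reviewer 4} has only 3 neighbours ({paper B, paper C, paper D}), so by Hall's theorem at most 4 of the 5 reviewers can be matched.

4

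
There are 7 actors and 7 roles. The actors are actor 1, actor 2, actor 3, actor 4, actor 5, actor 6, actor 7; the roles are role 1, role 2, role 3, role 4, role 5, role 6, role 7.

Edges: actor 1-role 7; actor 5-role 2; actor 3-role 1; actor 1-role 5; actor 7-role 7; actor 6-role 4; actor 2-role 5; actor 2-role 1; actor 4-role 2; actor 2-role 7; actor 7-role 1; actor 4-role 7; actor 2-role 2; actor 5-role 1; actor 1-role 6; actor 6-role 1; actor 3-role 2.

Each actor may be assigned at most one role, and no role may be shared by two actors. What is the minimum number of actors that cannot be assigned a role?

1

One maximum matching: actor 1–role 6, actor 2–role 5, actor 3–role 2, actor 4–role 7, actor 5–role 1, actor 6–role 4.
The set {actor 3, actor 4, actor 5, actor 7} has only 3 neighbours ({role 1, role 2, role 7}), so by Hall's theorem at most 6 of the 7 actors can be matched.
That matches 6 of the 7, leaving 1 unmatched; no matching can do better.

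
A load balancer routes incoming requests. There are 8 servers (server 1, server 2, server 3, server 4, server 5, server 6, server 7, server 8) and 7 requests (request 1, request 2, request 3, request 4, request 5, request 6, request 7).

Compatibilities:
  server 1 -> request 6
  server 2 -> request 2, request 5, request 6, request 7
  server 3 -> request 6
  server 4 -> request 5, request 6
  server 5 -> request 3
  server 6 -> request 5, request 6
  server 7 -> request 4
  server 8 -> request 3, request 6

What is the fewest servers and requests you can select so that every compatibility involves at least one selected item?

The 5 edges server 1–request 6, server 2–request 7, server 4–request 5, server 5–request 3, server 7–request 4 form a matching, so any vertex cover needs at least 5 vertices (one per matched edge).
Conversely {server 2, server 7, request 3, request 5, request 6} meets every edge and has exactly 5 vertices, so 5 is optimal.

5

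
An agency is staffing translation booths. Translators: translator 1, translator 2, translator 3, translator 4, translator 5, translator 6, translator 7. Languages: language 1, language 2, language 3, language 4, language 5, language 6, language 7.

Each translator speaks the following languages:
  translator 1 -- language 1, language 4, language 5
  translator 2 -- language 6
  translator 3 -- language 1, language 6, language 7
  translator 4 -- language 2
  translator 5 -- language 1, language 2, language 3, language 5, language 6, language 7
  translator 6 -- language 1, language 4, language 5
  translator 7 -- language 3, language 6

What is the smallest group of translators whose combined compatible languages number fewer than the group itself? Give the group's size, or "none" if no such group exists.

none

A matching saturating every translator exists, for instance translator 1→language 4, translator 2→language 6, translator 3→language 1, translator 4→language 2, translator 5→language 7, translator 6→language 5, translator 7→language 3.
By Hall's marriage theorem, this means |N(S)| ≥ |S| for every subset S, so no violating subset exists.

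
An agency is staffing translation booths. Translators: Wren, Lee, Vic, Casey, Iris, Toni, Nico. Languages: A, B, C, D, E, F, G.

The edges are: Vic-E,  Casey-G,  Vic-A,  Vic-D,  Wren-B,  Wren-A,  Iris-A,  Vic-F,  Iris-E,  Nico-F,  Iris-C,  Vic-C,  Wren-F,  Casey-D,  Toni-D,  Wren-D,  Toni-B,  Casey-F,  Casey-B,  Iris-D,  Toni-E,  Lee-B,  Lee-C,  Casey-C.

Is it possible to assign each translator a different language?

Yes

One maximum matching: Wren–B, Lee–C, Vic–A, Casey–G, Iris–D, Toni–E, Nico–F.
All 7 translators are covered.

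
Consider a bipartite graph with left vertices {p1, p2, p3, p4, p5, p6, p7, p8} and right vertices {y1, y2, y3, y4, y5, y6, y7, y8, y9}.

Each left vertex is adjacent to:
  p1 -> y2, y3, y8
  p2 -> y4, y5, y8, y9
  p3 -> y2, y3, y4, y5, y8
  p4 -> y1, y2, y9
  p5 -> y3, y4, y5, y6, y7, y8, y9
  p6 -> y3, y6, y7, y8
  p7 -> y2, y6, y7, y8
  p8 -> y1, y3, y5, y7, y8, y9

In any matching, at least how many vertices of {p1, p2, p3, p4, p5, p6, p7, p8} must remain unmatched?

One maximum matching: p1→y3, p2→y4, p3→y2, p4→y1, p5→y9, p6→y6, p7→y8, p8→y7.
This saturates every left vertex, so 8 is the maximum.
That matches 8 of the 8, leaving 0 unmatched; no matching can do better.

0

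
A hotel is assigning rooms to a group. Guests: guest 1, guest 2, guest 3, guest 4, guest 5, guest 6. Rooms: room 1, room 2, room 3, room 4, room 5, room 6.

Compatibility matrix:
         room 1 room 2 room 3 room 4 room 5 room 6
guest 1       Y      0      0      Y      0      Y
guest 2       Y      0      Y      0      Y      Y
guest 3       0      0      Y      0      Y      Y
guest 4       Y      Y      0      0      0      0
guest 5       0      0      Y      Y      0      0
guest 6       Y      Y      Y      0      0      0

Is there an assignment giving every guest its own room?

Yes

For example, pair guest 1–room 6, guest 2–room 1, guest 3–room 5, guest 4–room 2, guest 5–room 4, guest 6–room 3.
Every guest is matched, so this is a perfect matching.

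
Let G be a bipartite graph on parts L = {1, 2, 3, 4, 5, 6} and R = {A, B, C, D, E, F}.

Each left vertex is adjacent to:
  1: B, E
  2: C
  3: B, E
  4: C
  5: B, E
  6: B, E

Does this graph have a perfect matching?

No

The set {1, 2, 3, 4, 5, 6} has only 3 neighbours ({B, C, E}), so by Hall's theorem at most 3 of the 6 left vertices can be matched.
Hence no matching covers every left vertex.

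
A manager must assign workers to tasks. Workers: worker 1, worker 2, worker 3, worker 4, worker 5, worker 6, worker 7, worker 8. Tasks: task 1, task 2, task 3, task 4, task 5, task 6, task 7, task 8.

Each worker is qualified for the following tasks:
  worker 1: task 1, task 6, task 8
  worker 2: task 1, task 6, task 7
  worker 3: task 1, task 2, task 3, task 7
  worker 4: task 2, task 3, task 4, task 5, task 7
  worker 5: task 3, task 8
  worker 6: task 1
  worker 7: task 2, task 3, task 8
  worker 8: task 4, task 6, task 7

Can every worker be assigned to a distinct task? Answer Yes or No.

One maximum matching: worker 1-task 8, worker 2-task 6, worker 3-task 7, worker 4-task 5, worker 5-task 3, worker 6-task 1, worker 7-task 2, worker 8-task 4.
Every worker is matched, so this is a perfect matching.

Yes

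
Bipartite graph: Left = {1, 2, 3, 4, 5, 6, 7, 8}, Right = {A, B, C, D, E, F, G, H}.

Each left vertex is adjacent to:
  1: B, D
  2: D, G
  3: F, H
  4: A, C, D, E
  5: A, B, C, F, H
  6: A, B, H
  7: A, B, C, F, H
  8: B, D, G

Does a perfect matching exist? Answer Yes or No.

Yes

A valid assignment of size 8: 1–D, 2–G, 3–F, 4–E, 5–A, 6–H, 7–C, 8–B.
Every left vertex is matched, so this is a perfect matching.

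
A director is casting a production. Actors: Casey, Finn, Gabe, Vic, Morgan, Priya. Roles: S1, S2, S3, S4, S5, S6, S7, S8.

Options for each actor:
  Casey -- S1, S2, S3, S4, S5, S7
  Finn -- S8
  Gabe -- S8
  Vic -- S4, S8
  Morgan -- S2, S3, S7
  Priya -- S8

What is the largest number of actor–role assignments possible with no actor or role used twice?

4

For example, pair Casey–S7, Finn–S8, Vic–S4, Morgan–S2.
The set {Finn, Gabe, Priya} has only 1 neighbour ({S8}), so by Hall's theorem at most 4 of the 6 actors can be matched.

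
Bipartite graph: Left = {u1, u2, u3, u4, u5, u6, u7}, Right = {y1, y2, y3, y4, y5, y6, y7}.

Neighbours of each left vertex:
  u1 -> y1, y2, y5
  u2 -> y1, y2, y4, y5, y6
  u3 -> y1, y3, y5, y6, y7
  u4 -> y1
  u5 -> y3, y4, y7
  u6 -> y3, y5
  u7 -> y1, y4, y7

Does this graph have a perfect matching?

One maximum matching: u1→y2, u2→y4, u3→y6, u4→y1, u5→y3, u6→y5, u7→y7.
All 7 left vertices are covered.

Yes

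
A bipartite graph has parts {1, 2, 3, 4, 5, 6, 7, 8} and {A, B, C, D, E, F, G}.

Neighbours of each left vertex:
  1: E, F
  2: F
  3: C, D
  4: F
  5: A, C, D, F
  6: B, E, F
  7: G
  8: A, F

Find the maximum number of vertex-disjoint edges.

7

One maximum matching: 1–E, 2–F, 3–D, 5–C, 6–B, 7–G, 8–A.
The set {2, 4} has only 1 neighbour ({F}), so by Hall's theorem at most 7 of the 8 left vertices can be matched.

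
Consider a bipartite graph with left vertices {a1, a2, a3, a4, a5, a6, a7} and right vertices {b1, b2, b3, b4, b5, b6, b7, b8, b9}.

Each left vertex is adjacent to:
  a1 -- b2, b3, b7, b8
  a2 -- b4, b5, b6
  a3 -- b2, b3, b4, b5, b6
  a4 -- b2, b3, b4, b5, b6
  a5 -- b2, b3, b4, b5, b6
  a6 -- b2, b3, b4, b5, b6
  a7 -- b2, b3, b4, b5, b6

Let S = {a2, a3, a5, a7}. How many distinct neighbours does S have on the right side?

5

The union of neighbours of {a2, a3, a5, a7} is {b2, b3, b4, b5, b6}, which has 5 elements.
Since |N(S)| = 5 ≥ |S| = 4, Hall's condition holds for this subset.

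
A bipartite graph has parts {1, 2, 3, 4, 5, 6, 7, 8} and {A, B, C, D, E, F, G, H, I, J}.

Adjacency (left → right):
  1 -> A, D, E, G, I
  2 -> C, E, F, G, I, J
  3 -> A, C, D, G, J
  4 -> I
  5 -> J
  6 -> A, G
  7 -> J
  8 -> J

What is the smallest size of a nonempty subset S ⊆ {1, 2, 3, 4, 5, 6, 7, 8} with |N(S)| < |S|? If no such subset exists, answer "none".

Take S = {5, 7}. Its neighbourhood is {J}, so |N(S)| = 1 < |S| = 2.
No single vertex violates Hall's condition since each has at least one neighbour, so 2 is the minimum.

2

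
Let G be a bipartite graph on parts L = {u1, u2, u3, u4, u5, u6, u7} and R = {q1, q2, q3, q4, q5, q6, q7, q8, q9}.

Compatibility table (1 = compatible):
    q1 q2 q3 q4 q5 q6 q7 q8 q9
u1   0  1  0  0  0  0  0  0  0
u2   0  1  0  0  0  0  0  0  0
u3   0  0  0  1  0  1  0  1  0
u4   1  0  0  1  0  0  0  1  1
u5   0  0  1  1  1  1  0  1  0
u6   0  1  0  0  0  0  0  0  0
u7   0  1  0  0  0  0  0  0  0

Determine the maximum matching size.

4

A valid assignment of size 4: u1-q2, u3-q8, u4-q4, u5-q6.
The set {u1, u2, u6, u7} has only 1 neighbour ({q2}), so by Hall's theorem at most 4 of the 7 left vertices can be matched.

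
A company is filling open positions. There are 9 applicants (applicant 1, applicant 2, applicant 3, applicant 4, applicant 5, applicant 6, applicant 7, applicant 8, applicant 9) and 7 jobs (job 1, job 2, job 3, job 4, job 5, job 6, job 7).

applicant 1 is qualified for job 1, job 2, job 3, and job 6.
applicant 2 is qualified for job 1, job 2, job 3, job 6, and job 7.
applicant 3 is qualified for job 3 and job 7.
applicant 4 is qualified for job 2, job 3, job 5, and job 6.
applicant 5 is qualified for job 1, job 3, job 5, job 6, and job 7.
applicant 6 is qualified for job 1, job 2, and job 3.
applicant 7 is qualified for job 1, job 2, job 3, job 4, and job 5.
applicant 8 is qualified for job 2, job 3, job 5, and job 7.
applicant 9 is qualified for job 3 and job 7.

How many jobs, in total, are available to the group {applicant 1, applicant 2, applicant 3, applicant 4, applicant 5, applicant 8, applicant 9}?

6

The union of neighbours of {applicant 1, applicant 2, applicant 3, applicant 4, applicant 5, applicant 8, applicant 9} is {job 1, job 2, job 3, job 5, job 6, job 7}, which has 6 elements.
Since |N(S)| = 6 < |S| = 7, Hall's condition fails for this subset.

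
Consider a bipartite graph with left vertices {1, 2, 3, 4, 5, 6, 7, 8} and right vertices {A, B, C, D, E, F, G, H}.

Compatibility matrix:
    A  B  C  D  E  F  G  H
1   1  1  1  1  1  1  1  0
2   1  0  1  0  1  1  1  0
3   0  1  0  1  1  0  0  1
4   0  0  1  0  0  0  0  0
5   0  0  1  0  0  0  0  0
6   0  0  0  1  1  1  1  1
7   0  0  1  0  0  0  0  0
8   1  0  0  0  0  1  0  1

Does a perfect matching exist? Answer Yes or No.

No

The set {4, 5, 7} has only 1 neighbour ({C}), so by Hall's theorem at most 6 of the 8 left vertices can be matched.
Hence no matching covers every left vertex.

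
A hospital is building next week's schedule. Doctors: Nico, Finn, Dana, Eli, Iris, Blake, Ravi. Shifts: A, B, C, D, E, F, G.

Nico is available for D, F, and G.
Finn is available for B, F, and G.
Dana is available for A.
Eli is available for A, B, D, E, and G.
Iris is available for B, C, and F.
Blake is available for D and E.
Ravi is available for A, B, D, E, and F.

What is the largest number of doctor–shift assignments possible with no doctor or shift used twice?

7

For example, pair Nico-F, Finn-B, Dana-A, Eli-G, Iris-C, Blake-D, Ravi-E.
All 7 doctors are matched, so no larger matching exists.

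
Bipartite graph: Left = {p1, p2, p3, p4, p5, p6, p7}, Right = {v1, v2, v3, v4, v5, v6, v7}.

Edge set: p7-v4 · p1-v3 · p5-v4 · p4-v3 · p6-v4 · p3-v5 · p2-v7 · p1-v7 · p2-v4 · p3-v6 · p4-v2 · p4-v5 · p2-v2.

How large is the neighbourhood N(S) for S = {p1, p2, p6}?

4

The union of neighbours of {p1, p2, p6} is {v2, v3, v4, v7}, which has 4 elements.
Since |N(S)| = 4 ≥ |S| = 3, Hall's condition holds for this subset.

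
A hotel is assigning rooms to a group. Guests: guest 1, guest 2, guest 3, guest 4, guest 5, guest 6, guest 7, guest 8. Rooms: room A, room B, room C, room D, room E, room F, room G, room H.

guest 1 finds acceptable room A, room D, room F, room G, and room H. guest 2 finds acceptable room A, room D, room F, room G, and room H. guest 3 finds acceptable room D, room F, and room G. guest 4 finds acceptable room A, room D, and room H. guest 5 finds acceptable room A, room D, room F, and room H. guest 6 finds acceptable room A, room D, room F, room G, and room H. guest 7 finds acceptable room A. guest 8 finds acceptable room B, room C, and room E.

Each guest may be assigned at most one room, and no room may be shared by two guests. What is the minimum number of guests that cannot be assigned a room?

One maximum matching: guest 1-room A, guest 2-room D, guest 3-room G, guest 4-room H, guest 5-room F, guest 8-room E.
The set {guest 1, guest 2, guest 3, guest 4, guest 5, guest 6, guest 7} has only 5 neighbours ({room A, room D, room F, room G, room H}), so by Hall's theorem at most 6 of the 8 guests can be matched.
That matches 6 of the 8, leaving 2 unmatched; no matching can do better.

2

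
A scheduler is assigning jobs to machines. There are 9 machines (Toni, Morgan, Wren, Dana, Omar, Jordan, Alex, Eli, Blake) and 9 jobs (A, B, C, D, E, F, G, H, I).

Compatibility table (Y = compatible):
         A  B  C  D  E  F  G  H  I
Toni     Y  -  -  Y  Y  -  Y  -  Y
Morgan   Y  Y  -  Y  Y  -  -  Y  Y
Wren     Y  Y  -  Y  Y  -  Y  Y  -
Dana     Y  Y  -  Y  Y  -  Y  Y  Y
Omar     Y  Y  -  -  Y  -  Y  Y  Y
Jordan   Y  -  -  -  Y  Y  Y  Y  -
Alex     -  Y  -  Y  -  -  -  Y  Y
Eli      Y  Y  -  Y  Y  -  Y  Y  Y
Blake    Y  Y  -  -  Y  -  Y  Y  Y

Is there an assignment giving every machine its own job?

The set {Toni, Morgan, Wren, Dana, Omar, Alex, Eli, Blake} has only 7 neighbours ({A, B, D, E, G, H, I}), so by Hall's theorem at most 8 of the 9 machines can be matched.
Hence no matching covers every machine.

No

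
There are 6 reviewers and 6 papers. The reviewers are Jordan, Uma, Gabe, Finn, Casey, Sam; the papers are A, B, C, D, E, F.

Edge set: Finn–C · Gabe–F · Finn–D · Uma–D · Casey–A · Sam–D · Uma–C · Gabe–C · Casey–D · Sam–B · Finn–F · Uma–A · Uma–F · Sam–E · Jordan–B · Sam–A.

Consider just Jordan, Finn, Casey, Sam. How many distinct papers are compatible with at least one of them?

6

The union of neighbours of {Jordan, Finn, Casey, Sam} is {A, B, C, D, E, F}, which has 6 elements.
Since |N(S)| = 6 ≥ |S| = 4, Hall's condition holds for this subset.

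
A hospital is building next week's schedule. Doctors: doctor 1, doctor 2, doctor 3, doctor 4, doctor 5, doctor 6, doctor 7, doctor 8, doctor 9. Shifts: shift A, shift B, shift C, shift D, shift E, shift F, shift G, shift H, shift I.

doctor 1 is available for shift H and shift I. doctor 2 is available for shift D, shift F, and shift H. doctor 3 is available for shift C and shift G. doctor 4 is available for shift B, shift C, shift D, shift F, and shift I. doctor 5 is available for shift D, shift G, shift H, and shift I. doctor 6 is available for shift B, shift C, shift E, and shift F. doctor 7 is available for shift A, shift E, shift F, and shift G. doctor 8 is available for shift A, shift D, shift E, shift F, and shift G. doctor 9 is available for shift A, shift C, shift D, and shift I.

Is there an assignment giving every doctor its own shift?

A valid assignment of size 9: doctor 1→shift I, doctor 2→shift F, doctor 3→shift C, doctor 4→shift B, doctor 5→shift H, doctor 6→shift E, doctor 7→shift G, doctor 8→shift A, doctor 9→shift D.
All 9 doctors are covered.

Yes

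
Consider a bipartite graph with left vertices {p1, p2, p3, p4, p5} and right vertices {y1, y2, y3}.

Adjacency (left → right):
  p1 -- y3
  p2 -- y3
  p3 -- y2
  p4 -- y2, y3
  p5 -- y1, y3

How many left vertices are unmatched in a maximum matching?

For example, pair p1-y3, p3-y2, p5-y1.
The set {p1, p2, p3, p4} has only 2 neighbours ({y2, y3}), so by Hall's theorem at most 3 of the 5 left vertices can be matched.
That matches 3 of the 5, leaving 2 unmatched; no matching can do better.

2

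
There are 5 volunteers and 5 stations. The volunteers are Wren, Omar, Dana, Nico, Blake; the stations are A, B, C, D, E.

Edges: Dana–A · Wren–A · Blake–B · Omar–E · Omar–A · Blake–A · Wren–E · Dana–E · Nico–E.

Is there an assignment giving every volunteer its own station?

No

The set {Wren, Omar, Dana, Nico} has only 2 neighbours ({A, E}), so by Hall's theorem at most 3 of the 5 volunteers can be matched.
Hence no matching covers every volunteer.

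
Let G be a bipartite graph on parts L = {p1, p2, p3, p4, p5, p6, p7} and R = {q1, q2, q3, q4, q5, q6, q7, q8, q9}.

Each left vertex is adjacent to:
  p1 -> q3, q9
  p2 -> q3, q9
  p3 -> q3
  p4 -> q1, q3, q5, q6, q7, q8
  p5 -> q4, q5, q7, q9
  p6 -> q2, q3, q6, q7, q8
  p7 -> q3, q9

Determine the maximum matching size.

For example, pair p1-q3, p2-q9, p4-q7, p5-q5, p6-q6.
The set {p1, p2, p3, p7} has only 2 neighbours ({q3, q9}), so by Hall's theorem at most 5 of the 7 left vertices can be matched.

5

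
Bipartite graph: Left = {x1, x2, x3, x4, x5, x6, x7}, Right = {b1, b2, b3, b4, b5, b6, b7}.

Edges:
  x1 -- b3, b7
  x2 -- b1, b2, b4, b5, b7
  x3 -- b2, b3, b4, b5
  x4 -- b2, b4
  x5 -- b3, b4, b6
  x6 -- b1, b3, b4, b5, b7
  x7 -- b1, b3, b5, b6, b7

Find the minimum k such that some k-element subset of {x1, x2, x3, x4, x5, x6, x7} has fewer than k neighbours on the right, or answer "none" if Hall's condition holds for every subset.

none

A matching saturating every left vertex exists, for instance x1→b3, x2→b5, x3→b4, x4→b2, x5→b6, x6→b1, x7→b7.
By Hall's marriage theorem, this means |N(S)| ≥ |S| for every subset S, so no violating subset exists.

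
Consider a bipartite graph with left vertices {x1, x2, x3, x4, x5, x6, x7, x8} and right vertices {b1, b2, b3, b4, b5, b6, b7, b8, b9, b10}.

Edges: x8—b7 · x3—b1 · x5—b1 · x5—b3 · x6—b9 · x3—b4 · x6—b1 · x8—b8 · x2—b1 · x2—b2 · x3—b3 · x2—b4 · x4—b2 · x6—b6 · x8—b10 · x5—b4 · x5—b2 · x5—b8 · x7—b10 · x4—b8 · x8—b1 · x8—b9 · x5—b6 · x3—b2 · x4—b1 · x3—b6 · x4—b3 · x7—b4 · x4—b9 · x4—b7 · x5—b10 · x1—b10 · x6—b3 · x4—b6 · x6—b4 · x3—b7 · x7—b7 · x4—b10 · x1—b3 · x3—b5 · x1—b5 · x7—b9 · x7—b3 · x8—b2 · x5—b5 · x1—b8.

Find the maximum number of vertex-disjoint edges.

One maximum matching: x1→b3, x2→b2, x3→b1, x4→b8, x5→b5, x6→b6, x7→b4, x8→b7.
All 8 left vertices are matched, so no larger matching exists.

8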